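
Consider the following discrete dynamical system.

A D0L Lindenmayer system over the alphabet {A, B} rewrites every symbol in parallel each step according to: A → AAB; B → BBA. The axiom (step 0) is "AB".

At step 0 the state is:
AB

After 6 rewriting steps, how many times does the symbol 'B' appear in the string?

729

step 0: AB
step 1: AABBBA
step 2: AABAABBBABBABBAAAB
step 3: AABAABBBAAABAABBBABBABBAAABBBABBAAABBBABBAAABAABAABBBA
step 4: AABAABBBAAABAABBBABBABBAAABAABAABBBAAABAABBBABBABBAAABBBAB…BBBABBABBAAABBBABBAAABAABAABBBAAABAABBBAAABAABBBABBABBAAAB  (len 162)
step 5: AABAABBBAAABAABBBABBABBAAABAABAABBBAAABAABBBABBABBAAABBBAB…AAABAABAABBBAAABAABBBABBABBAAABBBABBAAABBBABBAAABAABAABBBA  (len 486)
step 6: AABAABBBAAABAABBBABBABBAAABAABAABBBAAABAABBBABBABBAAABBBAB…BBBABBABBAAABBBABBAAABAABAABBBAAABAABBBAAABAABBBABBABBAAAB  (len 1458)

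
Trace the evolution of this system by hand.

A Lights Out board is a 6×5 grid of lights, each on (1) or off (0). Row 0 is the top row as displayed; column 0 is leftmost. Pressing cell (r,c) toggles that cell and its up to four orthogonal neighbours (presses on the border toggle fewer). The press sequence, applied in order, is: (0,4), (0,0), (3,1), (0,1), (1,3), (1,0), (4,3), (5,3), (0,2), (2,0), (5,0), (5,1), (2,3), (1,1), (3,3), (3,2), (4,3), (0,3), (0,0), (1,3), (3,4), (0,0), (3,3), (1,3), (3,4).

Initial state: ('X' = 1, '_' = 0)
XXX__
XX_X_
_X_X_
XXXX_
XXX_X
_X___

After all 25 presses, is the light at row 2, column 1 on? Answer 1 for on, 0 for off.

0

[0] XXX__
XX_X_
_X_X_
XXXX_
XXX_X
_X___
[1] XXXXX
XX_XX
_X_X_
XXXX_
XXX_X
_X___
[2] __XXX
_X_XX
_X_X_
XXXX_
XXX_X
_X___
[3] __XXX
_X_XX
___X_
___X_
X_X_X
_X___
[4] XX_XX
___XX
___X_
___X_
X_X_X
_X___
[5] XX__X
__X__
_____
___X_
X_X_X
_X___
[6] _X__X
XXX__
X____
___X_
X_X_X
_X___
[7] _X__X
XXX__
X____
_____
X__X_
_X_X_
[8] _X__X
XXX__
X____
_____
X____
_XX_X
[9] __XXX
XX___
X____
_____
X____
_XX_X
[10] __XXX
_X___
_X___
X____
X____
_XX_X
[11] __XXX
_X___
_X___
X____
_____
X_X_X
[12] __XXX
_X___
_X___
X____
_X___
_X__X
[13] __XXX
_X_X_
_XXXX
X__X_
_X___
_X__X
[14] _XXXX
X_XX_
__XXX
X__X_
_X___
_X__X
[15] _XXXX
X_XX_
__X_X
X_X_X
_X_X_
_X__X
[16] _XXXX
X_XX_
____X
XX_XX
_XXX_
_X__X
[17] _XXXX
X_XX_
____X
XX__X
_X__X
_X_XX
[18] _X___
X_X__
____X
XX__X
_X__X
_X_XX
[19] X____
__X__
____X
XX__X
_X__X
_X_XX
[20] X__X_
___XX
___XX
XX__X
_X__X
_X_XX
[21] X__X_
___XX
___X_
XX_X_
_X___
_X_XX
[22] _X_X_
X__XX
___X_
XX_X_
_X___
_X_XX
[23] _X_X_
X__XX
_____
XXX_X
_X_X_
_X_XX
[24] _X___
X_X__
___X_
XXX_X
_X_X_
_X_XX
[25] _X___
X_X__
___XX
XXXX_
_X_XX
_X_XX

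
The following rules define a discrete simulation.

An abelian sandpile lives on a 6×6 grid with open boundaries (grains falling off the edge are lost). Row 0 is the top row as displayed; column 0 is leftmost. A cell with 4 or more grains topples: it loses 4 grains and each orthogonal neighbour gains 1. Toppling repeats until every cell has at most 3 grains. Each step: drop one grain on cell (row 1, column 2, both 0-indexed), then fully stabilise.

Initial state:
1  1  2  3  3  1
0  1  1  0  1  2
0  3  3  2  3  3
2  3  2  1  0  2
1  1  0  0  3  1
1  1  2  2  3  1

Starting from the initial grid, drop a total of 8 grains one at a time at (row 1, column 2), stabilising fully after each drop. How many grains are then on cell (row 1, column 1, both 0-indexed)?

0) 1  1  2  3  3  1
0  1  1  0  1  2
0  3  3  2  3  3
2  3  2  1  0  2
1  1  0  0  3  1
1  1  2  2  3  1
1) 1  1  2  3  3  1
0  1  2  0  1  2
0  3  3  2  3  3
2  3  2  1  0  2
1  1  0  0  3  1
1  1  2  2  3  1
2) 1  1  2  3  3  1
0  1  3  0  1  2
0  3  3  2  3  3
2  3  2  1  0  2
1  1  0  0  3  1
1  1  2  2  3  1
3) 1  1  3  3  3  1
0  3  1  1  1  2
1  1  2  3  3  3
3  1  0  2  0  2
1  2  1  0  3  1
1  1  2  2  3  1
4) 1  1  3  3  3  1
0  3  2  1  1  2
1  1  2  3  3  3
3  1  0  2  0  2
1  2  1  0  3  1
1  1  2  2  3  1
5) 1  1  3  3  3  1
0  3  3  1  1  2
1  1  2  3  3  3
3  1  0  2  0  2
1  2  1  0  3  1
1  1  2  2  3  1
6) 1  3  1  1  0  2
1  0  2  3  2  2
1  2  3  3  3  3
3  1  0  2  0  2
1  2  1  0  3  1
1  1  2  2  3  1
7) 1  3  1  1  0  2
1  0  3  3  2  2
1  2  3  3  3  3
3  1  0  2  0  2
1  2  1  0  3  1
1  1  2  2  3  1
8) 1  3  2  2  1  3
1  1  2  2  1  0
1  3  1  2  2  1
3  1  1  3  1  3
1  2  1  0  3  1
1  1  2  2  3  1

1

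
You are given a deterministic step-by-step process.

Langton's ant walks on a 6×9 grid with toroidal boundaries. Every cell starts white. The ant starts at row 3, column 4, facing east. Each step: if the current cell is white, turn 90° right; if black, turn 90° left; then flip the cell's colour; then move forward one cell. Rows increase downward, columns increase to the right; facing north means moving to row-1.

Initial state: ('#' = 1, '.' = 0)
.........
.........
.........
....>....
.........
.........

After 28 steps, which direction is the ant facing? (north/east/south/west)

[0] .........
.........
.........
....>....
.........
.........
[1] .........
.........
.........
....#....
....v....
.........
[2] .........
.........
.........
....#....
...<#....
.........
[3] .........
.........
.........
...^#....
...##....
.........
[4] .........
.........
.........
...#>....
...##....
.........
[5] .........
.........
....^....
...#.....
...##....
.........
[6] .........
.........
....#>...
...#.....
...##....
.........
[7] .........
.........
....##...
...#.v...
...##....
.........
[8] .........
.........
....##...
...#<#...
...##....
.........
[9] .........
.........
....^#...
...###...
...##....
.........
[10] .........
.........
...<.#...
...###...
...##....
.........
[11] .........
...^.....
...#.#...
...###...
...##....
.........
[12] .........
...#>....
...#.#...
...###...
...##....
.........
[13] .........
...##....
...#v#...
...###...
...##....
.........
[14] .........
...##....
...<##...
...###...
...##....
.........
[15] .........
...##....
....##...
...v##...
...##....
.........
[16] .........
...##....
....##...
....>#...
...##....
.........
[17] .........
...##....
....^#...
.....#...
...##....
.........
[18] .........
...##....
...<.#...
.....#...
...##....
.........
[19] .........
...^#....
...#.#...
.....#...
...##....
.........
[20] .........
..<.#....
...#.#...
.....#...
...##....
.........
[21] ..^......
..#.#....
...#.#...
.....#...
...##....
.........
[22] ..#>.....
..#.#....
...#.#...
.....#...
...##....
.........
[23] ..##.....
..#v#....
...#.#...
.....#...
...##....
.........
[24] ..##.....
..<##....
...#.#...
.....#...
...##....
.........
[25] ..##.....
...##....
..v#.#...
.....#...
...##....
.........
[26] ..##.....
...##....
.<##.#...
.....#...
...##....
.........
[27] ..##.....
.^.##....
.###.#...
.....#...
...##....
.........
[28] ..##.....
.#>##....
.###.#...
.....#...
...##....
.........

east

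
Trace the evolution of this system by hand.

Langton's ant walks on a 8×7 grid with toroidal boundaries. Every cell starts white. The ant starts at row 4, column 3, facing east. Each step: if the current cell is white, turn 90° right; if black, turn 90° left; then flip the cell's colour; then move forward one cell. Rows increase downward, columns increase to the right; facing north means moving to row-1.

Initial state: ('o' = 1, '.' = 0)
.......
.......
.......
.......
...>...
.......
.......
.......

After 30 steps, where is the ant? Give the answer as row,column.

3,2

k=0  .......
.......
.......
.......
...>...
.......
.......
.......
k=1  .......
.......
.......
.......
...o...
...v...
.......
.......
k=2  .......
.......
.......
.......
...o...
..<o...
.......
.......
k=3  .......
.......
.......
.......
..^o...
..oo...
.......
.......
k=4  .......
.......
.......
.......
..o>...
..oo...
.......
.......
k=5  .......
.......
.......
...^...
..o....
..oo...
.......
.......
k=6  .......
.......
.......
...o>..
..o....
..oo...
.......
.......
k=7  .......
.......
.......
...oo..
..o.v..
..oo...
.......
.......
k=8  .......
.......
.......
...oo..
..o<o..
..oo...
.......
.......
k=9  .......
.......
.......
...^o..
..ooo..
..oo...
.......
.......
k=10  .......
.......
.......
..<.o..
..ooo..
..oo...
.......
.......
k=11  .......
.......
..^....
..o.o..
..ooo..
..oo...
.......
.......
k=12  .......
.......
..o>...
..o.o..
..ooo..
..oo...
.......
.......
k=13  .......
.......
..oo...
..ovo..
..ooo..
..oo...
.......
.......
k=14  .......
.......
..oo...
..<oo..
..ooo..
..oo...
.......
.......
k=15  .......
.......
..oo...
...oo..
..voo..
..oo...
.......
.......
k=16  .......
.......
..oo...
...oo..
...>o..
..oo...
.......
.......
k=17  .......
.......
..oo...
...^o..
....o..
..oo...
.......
.......
k=18  .......
.......
..oo...
..<.o..
....o..
..oo...
.......
.......
k=19  .......
.......
..^o...
..o.o..
....o..
..oo...
.......
.......
k=20  .......
.......
.<.o...
..o.o..
....o..
..oo...
.......
.......
k=21  .......
.^.....
.o.o...
..o.o..
....o..
..oo...
.......
.......
k=22  .......
.o>....
.o.o...
..o.o..
....o..
..oo...
.......
.......
k=23  .......
.oo....
.ovo...
..o.o..
....o..
..oo...
.......
.......
k=24  .......
.oo....
.<oo...
..o.o..
....o..
..oo...
.......
.......
k=25  .......
.oo....
..oo...
.vo.o..
....o..
..oo...
.......
.......
k=26  .......
.oo....
..oo...
<oo.o..
....o..
..oo...
.......
.......
k=27  .......
.oo....
^.oo...
ooo.o..
....o..
..oo...
.......
.......
k=28  .......
.oo....
o>oo...
ooo.o..
....o..
..oo...
.......
.......
k=29  .......
.oo....
oooo...
ovo.o..
....o..
..oo...
.......
.......
k=30  .......
.oo....
oooo...
o.>.o..
....o..
..oo...
.......
.......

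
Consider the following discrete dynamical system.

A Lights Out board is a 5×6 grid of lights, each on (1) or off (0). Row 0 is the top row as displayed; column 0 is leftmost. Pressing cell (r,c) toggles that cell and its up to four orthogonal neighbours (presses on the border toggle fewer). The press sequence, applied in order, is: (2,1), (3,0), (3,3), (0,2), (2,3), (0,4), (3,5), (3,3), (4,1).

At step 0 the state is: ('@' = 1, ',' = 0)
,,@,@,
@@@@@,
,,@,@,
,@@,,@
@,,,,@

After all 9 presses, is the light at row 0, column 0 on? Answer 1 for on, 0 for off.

0

step 0: ,,@,@,
@@@@@,
,,@,@,
,@@,,@
@,,,,@
step 1: ,,@,@,
@,@@@,
@@,,@,
,,@,,@
@,,,,@
step 2: ,,@,@,
@,@@@,
,@,,@,
@@@,,@
,,,,,@
step 3: ,,@,@,
@,@@@,
,@,@@,
@@,@@@
,,,@,@
step 4: ,@,@@,
@,,@@,
,@,@@,
@@,@@@
,,,@,@
step 5: ,@,@@,
@,,,@,
,@@,,,
@@,,@@
,,,@,@
step 6: ,@,,,@
@,,,,,
,@@,,,
@@,,@@
,,,@,@
step 7: ,@,,,@
@,,,,,
,@@,,@
@@,,,,
,,,@,,
step 8: ,@,,,@
@,,,,,
,@@@,@
@@@@@,
,,,,,,
step 9: ,@,,,@
@,,,,,
,@@@,@
@,@@@,
@@@,,,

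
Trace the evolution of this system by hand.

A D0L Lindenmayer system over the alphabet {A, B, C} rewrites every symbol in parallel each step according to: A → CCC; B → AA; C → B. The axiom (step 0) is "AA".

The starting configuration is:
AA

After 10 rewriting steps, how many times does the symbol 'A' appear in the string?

0

t=0: AA
t=1: CCCCCC
t=2: BBBBBB
t=3: AAAAAAAAAAAA
t=4: CCCCCCCCCCCCCCCCCCCCCCCCCCCCCCCCCCCC
t=5: BBBBBBBBBBBBBBBBBBBBBBBBBBBBBBBBBBBB
t=6: AAAAAAAAAAAAAAAAAAAAAAAAAAAAAAAAAAAAAAAAAAAAAAAAAAAAAAAAAAAAAAAAAAAAAAAA
t=7: CCCCCCCCCCCCCCCCCCCCCCCCCCCCCCCCCCCCCCCCCCCCCCCCCCCCCCCCCC…CCCCCCCCCCCCCCCCCCCCCCCCCCCCCCCCCCCCCCCCCCCCCCCCCCCCCCCCCC  (len 216)
t=8: BBBBBBBBBBBBBBBBBBBBBBBBBBBBBBBBBBBBBBBBBBBBBBBBBBBBBBBBBB…BBBBBBBBBBBBBBBBBBBBBBBBBBBBBBBBBBBBBBBBBBBBBBBBBBBBBBBBBB  (len 216)
t=9: AAAAAAAAAAAAAAAAAAAAAAAAAAAAAAAAAAAAAAAAAAAAAAAAAAAAAAAAAA…AAAAAAAAAAAAAAAAAAAAAAAAAAAAAAAAAAAAAAAAAAAAAAAAAAAAAAAAAA  (len 432)
t=10: CCCCCCCCCCCCCCCCCCCCCCCCCCCCCCCCCCCCCCCCCCCCCCCCCCCCCCCCCC…CCCCCCCCCCCCCCCCCCCCCCCCCCCCCCCCCCCCCCCCCCCCCCCCCCCCCCCCCC  (len 1296)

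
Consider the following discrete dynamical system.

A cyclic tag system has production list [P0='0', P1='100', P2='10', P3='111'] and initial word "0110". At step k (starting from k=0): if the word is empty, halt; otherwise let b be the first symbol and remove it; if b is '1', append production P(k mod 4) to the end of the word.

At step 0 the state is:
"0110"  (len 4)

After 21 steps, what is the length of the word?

11

k=0  "0110"  (len 4)
k=1  "110"  (len 3)
k=2  "10100"  (len 5)
k=3  "010010"  (len 6)
k=4  "10010"  (len 5)
k=5  "00100"  (len 5)
k=6  "0100"  (len 4)
k=7  "100"  (len 3)
k=8  "00111"  (len 5)
k=9  "0111"  (len 4)
k=10  "111"  (len 3)
k=11  "1110"  (len 4)
k=12  "110111"  (len 6)
k=13  "101110"  (len 6)
k=14  "01110100"  (len 8)
k=15  "1110100"  (len 7)
k=16  "110100111"  (len 9)
k=17  "101001110"  (len 9)
k=18  "01001110100"  (len 11)
k=19  "1001110100"  (len 10)
k=20  "001110100111"  (len 12)
k=21  "01110100111"  (len 11)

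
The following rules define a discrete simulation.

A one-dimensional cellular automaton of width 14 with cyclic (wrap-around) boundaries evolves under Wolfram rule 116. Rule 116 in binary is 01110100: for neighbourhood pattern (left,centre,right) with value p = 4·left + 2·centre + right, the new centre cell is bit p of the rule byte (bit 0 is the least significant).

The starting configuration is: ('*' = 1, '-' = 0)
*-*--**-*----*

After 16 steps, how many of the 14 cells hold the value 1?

4

0) *-*--**-*----*
1) ****--****----
2) ---**----**---
3) ----**----**--
4) -----**----**-
5) ------**----**
6) *------**----*
7) **------**----
8) -**------**---
9) --**------**--
10) ---**------**-
11) ----**------**
12) *----**------*
13) **----**------
14) -**----**-----
15) --**----**----
16) ---**----**---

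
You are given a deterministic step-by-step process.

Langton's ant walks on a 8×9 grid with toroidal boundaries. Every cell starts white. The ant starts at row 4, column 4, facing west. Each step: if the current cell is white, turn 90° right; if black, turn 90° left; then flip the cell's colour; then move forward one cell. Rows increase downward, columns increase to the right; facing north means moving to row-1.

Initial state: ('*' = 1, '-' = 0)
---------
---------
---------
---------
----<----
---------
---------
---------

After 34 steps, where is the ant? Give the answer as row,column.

gen 0: ---------
---------
---------
---------
----<----
---------
---------
---------
gen 1: ---------
---------
---------
----^----
----*----
---------
---------
---------
gen 2: ---------
---------
---------
----*>---
----*----
---------
---------
---------
gen 3: ---------
---------
---------
----**---
----*v---
---------
---------
---------
gen 4: ---------
---------
---------
----**---
----<*---
---------
---------
---------
gen 5: ---------
---------
---------
----**---
-----*---
----v----
---------
---------
gen 6: ---------
---------
---------
----**---
-----*---
---<*----
---------
---------
gen 7: ---------
---------
---------
----**---
---^-*---
---**----
---------
---------
gen 8: ---------
---------
---------
----**---
---*>*---
---**----
---------
---------
gen 9: ---------
---------
---------
----**---
---***---
---*v----
---------
---------
gen 10: ---------
---------
---------
----**---
---***---
---*->---
---------
---------
gen 11: ---------
---------
---------
----**---
---***---
---*-*---
-----v---
---------
gen 12: ---------
---------
---------
----**---
---***---
---*-*---
----<*---
---------
gen 13: ---------
---------
---------
----**---
---***---
---*^*---
----**---
---------
gen 14: ---------
---------
---------
----**---
---***---
---**>---
----**---
---------
gen 15: ---------
---------
---------
----**---
---**^---
---**----
----**---
---------
gen 16: ---------
---------
---------
----**---
---*<----
---**----
----**---
---------
gen 17: ---------
---------
---------
----**---
---*-----
---*v----
----**---
---------
gen 18: ---------
---------
---------
----**---
---*-----
---*->---
----**---
---------
gen 19: ---------
---------
---------
----**---
---*-----
---*-*---
----*v---
---------
gen 20: ---------
---------
---------
----**---
---*-----
---*-*---
----*->--
---------
gen 21: ---------
---------
---------
----**---
---*-----
---*-*---
----*-*--
------v--
gen 22: ---------
---------
---------
----**---
---*-----
---*-*---
----*-*--
-----<*--
gen 23: ---------
---------
---------
----**---
---*-----
---*-*---
----*^*--
-----**--
gen 24: ---------
---------
---------
----**---
---*-----
---*-*---
----**>--
-----**--
gen 25: ---------
---------
---------
----**---
---*-----
---*-*^--
----**---
-----**--
gen 26: ---------
---------
---------
----**---
---*-----
---*-**>-
----**---
-----**--
gen 27: ---------
---------
---------
----**---
---*-----
---*-***-
----**-v-
-----**--
gen 28: ---------
---------
---------
----**---
---*-----
---*-***-
----**<*-
-----**--
gen 29: ---------
---------
---------
----**---
---*-----
---*-*^*-
----****-
-----**--
gen 30: ---------
---------
---------
----**---
---*-----
---*-<-*-
----****-
-----**--
gen 31: ---------
---------
---------
----**---
---*-----
---*---*-
----*v**-
-----**--
gen 32: ---------
---------
---------
----**---
---*-----
---*---*-
----*->*-
-----**--
gen 33: ---------
---------
---------
----**---
---*-----
---*--^*-
----*--*-
-----**--
gen 34: ---------
---------
---------
----**---
---*-----
---*--*>-
----*--*-
-----**--

5,7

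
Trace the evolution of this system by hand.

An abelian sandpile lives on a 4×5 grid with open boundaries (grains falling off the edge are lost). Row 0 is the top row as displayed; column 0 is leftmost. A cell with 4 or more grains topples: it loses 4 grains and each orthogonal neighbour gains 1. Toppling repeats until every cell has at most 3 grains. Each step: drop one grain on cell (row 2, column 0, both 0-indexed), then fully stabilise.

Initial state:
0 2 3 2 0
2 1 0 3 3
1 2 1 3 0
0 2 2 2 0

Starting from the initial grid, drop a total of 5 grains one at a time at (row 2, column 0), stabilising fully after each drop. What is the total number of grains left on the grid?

k=0  0 2 3 2 0
2 1 0 3 3
1 2 1 3 0
0 2 2 2 0
k=1  0 2 3 2 0
2 1 0 3 3
2 2 1 3 0
0 2 2 2 0
k=2  0 2 3 2 0
2 1 0 3 3
3 2 1 3 0
0 2 2 2 0
k=3  0 2 3 2 0
3 1 0 3 3
0 3 1 3 0
1 2 2 2 0
k=4  0 2 3 2 0
3 1 0 3 3
1 3 1 3 0
1 2 2 2 0
k=5  0 2 3 2 0
3 1 0 3 3
2 3 1 3 0
1 2 2 2 0

33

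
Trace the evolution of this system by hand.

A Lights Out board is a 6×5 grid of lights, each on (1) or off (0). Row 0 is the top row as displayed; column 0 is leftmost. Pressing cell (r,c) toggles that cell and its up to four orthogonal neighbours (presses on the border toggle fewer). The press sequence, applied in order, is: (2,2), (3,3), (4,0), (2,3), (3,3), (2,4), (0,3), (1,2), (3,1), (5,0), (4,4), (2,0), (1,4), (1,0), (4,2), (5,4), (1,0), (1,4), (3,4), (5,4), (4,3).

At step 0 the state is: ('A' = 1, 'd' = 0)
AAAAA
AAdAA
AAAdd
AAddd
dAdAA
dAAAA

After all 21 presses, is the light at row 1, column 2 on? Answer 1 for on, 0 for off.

step 0: AAAAA
AAdAA
AAAdd
AAddd
dAdAA
dAAAA
step 1: AAAAA
AAAAA
AddAd
AAAdd
dAdAA
dAAAA
step 2: AAAAA
AAAAA
Adddd
AAdAA
dAddA
dAAAA
step 3: AAAAA
AAAAA
Adddd
dAdAA
AdddA
AAAAA
step 4: AAAAA
AAAdA
AdAAA
dAddA
AdddA
AAAAA
step 5: AAAAA
AAAdA
AdAdA
dAAAd
AddAA
AAAAA
step 6: AAAAA
AAAdd
AdAAd
dAAAA
AddAA
AAAAA
step 7: AAddd
AAAAd
AdAAd
dAAAA
AddAA
AAAAA
step 8: AAAdd
Adddd
AddAd
dAAAA
AddAA
AAAAA
step 9: AAAdd
Adddd
AAdAd
AddAA
AAdAA
AAAAA
step 10: AAAdd
Adddd
AAdAd
AddAA
dAdAA
ddAAA
step 11: AAAdd
Adddd
AAdAd
AddAd
dAddd
ddAAd
step 12: AAAdd
ddddd
dddAd
dddAd
dAddd
ddAAd
step 13: AAAdA
dddAA
dddAA
dddAd
dAddd
ddAAd
step 14: dAAdA
AAdAA
AddAA
dddAd
dAddd
ddAAd
step 15: dAAdA
AAdAA
AddAA
ddAAd
ddAAd
dddAd
step 16: dAAdA
AAdAA
AddAA
ddAAd
ddAAA
ddddA
step 17: AAAdA
dddAA
dddAA
ddAAd
ddAAA
ddddA
step 18: AAAdd
ddddd
dddAd
ddAAd
ddAAA
ddddA
step 19: AAAdd
ddddd
dddAA
ddAdA
ddAAd
ddddA
step 20: AAAdd
ddddd
dddAA
ddAdA
ddAAA
dddAd
step 21: AAAdd
ddddd
dddAA
ddAAA
ddddd
ddddd

0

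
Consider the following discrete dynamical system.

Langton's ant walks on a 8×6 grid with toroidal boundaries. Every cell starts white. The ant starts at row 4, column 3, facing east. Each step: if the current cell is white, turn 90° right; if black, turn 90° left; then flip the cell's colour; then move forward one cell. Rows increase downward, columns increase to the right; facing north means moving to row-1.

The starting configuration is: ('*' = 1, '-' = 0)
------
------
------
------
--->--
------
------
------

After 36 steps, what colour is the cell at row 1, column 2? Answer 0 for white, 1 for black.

gen 0: ------
------
------
------
--->--
------
------
------
gen 1: ------
------
------
------
---*--
---v--
------
------
gen 2: ------
------
------
------
---*--
--<*--
------
------
gen 3: ------
------
------
------
--^*--
--**--
------
------
gen 4: ------
------
------
------
--*>--
--**--
------
------
gen 5: ------
------
------
---^--
--*---
--**--
------
------
gen 6: ------
------
------
---*>-
--*---
--**--
------
------
gen 7: ------
------
------
---**-
--*-v-
--**--
------
------
gen 8: ------
------
------
---**-
--*<*-
--**--
------
------
gen 9: ------
------
------
---^*-
--***-
--**--
------
------
gen 10: ------
------
------
--<-*-
--***-
--**--
------
------
gen 11: ------
------
--^---
--*-*-
--***-
--**--
------
------
gen 12: ------
------
--*>--
--*-*-
--***-
--**--
------
------
gen 13: ------
------
--**--
--*v*-
--***-
--**--
------
------
gen 14: ------
------
--**--
--<**-
--***-
--**--
------
------
gen 15: ------
------
--**--
---**-
--v**-
--**--
------
------
gen 16: ------
------
--**--
---**-
--->*-
--**--
------
------
gen 17: ------
------
--**--
---^*-
----*-
--**--
------
------
gen 18: ------
------
--**--
--<-*-
----*-
--**--
------
------
gen 19: ------
------
--^*--
--*-*-
----*-
--**--
------
------
gen 20: ------
------
-<-*--
--*-*-
----*-
--**--
------
------
gen 21: ------
-^----
-*-*--
--*-*-
----*-
--**--
------
------
gen 22: ------
-*>---
-*-*--
--*-*-
----*-
--**--
------
------
gen 23: ------
-**---
-*v*--
--*-*-
----*-
--**--
------
------
gen 24: ------
-**---
-<**--
--*-*-
----*-
--**--
------
------
gen 25: ------
-**---
--**--
-v*-*-
----*-
--**--
------
------
gen 26: ------
-**---
--**--
<**-*-
----*-
--**--
------
------
gen 27: ------
-**---
^-**--
***-*-
----*-
--**--
------
------
gen 28: ------
-**---
*>**--
***-*-
----*-
--**--
------
------
gen 29: ------
-**---
****--
*v*-*-
----*-
--**--
------
------
gen 30: ------
-**---
****--
*->-*-
----*-
--**--
------
------
gen 31: ------
-**---
**^*--
*---*-
----*-
--**--
------
------
gen 32: ------
-**---
*<-*--
*---*-
----*-
--**--
------
------
gen 33: ------
-**---
*--*--
*v--*-
----*-
--**--
------
------
gen 34: ------
-**---
*--*--
<*--*-
----*-
--**--
------
------
gen 35: ------
-**---
*--*--
-*--*-
v---*-
--**--
------
------
gen 36: ------
-**---
*--*--
-*--*-
*---*<
--**--
------
------

1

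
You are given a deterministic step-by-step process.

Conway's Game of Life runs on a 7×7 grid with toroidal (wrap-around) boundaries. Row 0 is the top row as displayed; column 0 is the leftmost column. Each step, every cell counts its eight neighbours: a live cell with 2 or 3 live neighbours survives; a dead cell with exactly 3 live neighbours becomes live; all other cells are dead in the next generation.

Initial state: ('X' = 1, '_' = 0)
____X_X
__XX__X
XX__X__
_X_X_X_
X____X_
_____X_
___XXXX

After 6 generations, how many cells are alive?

step 0: ____X_X
__XX__X
XX__X__
_X_X_X_
X____X_
_____X_
___XXXX
step 1: X_X___X
_XXXX_X
XX__XXX
_XX__X_
_____X_
_______
___X__X
step 2: ____X_X
____X__
_______
_XX____
_______
_______
X_____X
step 3: X_____X
_____X_
_______
_______
_______
_______
X____XX
step 4: X______
______X
_______
_______
_______
______X
X____X_
step 5: X______
_______
_______
_______
_______
______X
X______
step 6: _______
_______
_______
_______
_______
_______
X_____X

2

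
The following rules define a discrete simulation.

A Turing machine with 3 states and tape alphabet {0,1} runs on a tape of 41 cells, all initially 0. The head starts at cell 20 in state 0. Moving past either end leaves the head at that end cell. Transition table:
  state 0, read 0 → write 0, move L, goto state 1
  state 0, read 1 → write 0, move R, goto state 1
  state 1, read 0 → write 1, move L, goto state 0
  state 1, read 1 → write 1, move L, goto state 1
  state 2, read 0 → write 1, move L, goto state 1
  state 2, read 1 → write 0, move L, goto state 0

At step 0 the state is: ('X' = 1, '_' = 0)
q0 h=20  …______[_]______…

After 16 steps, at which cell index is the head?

4

t=0: q0 h=20  …______[_]______…
t=1: q1 h=19  …______[_]______…
t=2: q0 h=18  …______[_]X_____…
t=3: q1 h=17  …______[_]_X____…
t=4: q0 h=16  …______[_]X_X___…
t=5: q1 h=15  …______[_]_X_X__…
t=6: q0 h=14  …______[_]X_X_X_…
t=7: q1 h=13  …______[_]_X_X_X…
t=8: q0 h=12  …______[_]X_X_X_…
t=9: q1 h=11  …______[_]_X_X_X…
t=10: q0 h=10  …______[_]X_X_X_…
t=11: q1 h= 9  …______[_]_X_X_X…
t=12: q0 h= 8  …______[_]X_X_X_…
t=13: q1 h= 7  …______[_]_X_X_X…
t=14: q0 h= 6  |______[_]X_X_X_…
t=15: q1 h= 5  |_____[_]_X_X_X…
t=16: q0 h= 4  |____[_]X_X_X_…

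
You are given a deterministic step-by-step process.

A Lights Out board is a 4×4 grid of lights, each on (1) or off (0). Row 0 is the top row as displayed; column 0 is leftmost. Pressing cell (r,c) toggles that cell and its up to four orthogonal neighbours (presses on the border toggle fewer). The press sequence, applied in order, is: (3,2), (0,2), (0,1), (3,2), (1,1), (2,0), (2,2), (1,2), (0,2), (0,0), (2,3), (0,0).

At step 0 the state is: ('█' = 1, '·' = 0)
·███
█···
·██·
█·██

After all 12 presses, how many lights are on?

8

step 0: ·███
█···
·██·
█·██
step 1: ·███
█···
·█··
██··
step 2: ····
█·█·
·█··
██··
step 3: ███·
███·
·█··
██··
step 4: ███·
███·
·██·
█·██
step 5: █·█·
····
··█·
█·██
step 6: █·█·
█···
███·
··██
step 7: █·█·
█·█·
█··█
···█
step 8: █···
██·█
█·██
···█
step 9: ████
████
█·██
···█
step 10: ··██
·███
█·██
···█
step 11: ··██
·██·
█···
····
step 12: ████
███·
█···
····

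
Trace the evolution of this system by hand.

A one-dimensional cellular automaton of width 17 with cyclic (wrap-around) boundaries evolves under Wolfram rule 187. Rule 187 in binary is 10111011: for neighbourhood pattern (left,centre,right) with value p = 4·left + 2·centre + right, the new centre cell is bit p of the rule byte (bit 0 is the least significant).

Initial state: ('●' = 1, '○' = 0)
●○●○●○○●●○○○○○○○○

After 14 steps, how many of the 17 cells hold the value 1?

13

0) ●○●○●○○●●○○○○○○○○
1) ○●○●○●●●○●●●●●●●●
2) ●○●○●●●○●●●●●●●●○
3) ○●○●●●○●●●●●●●●○●
4) ●○●●●○●●●●●●●●○●○
5) ○●●●○●●●●●●●●○●○●
6) ●●●○●●●●●●●●○●○●○
7) ●●○●●●●●●●●○●○●○●
8) ●○●●●●●●●●○●○●○●●
9) ○●●●●●●●●○●○●○●●●
10) ●●●●●●●●○●○●○●●●○
11) ●●●●●●●○●○●○●●●○●
12) ●●●●●●○●○●○●●●○●●
13) ●●●●●○●○●○●●●○●●●
14) ●●●●○●○●○●●●○●●●●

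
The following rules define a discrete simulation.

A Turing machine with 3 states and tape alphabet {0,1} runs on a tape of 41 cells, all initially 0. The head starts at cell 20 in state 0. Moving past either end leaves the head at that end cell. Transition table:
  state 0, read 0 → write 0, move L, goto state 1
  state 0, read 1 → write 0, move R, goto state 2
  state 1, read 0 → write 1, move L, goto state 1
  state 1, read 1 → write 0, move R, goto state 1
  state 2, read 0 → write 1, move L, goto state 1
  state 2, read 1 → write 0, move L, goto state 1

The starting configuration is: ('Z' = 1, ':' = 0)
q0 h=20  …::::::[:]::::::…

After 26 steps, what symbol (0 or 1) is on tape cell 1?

0

gen 0: q0 h=20  …::::::[:]::::::…
gen 1: q1 h=19  …::::::[:]::::::…
gen 2: q1 h=18  …::::::[:]Z:::::…
gen 3: q1 h=17  …::::::[:]ZZ::::…
gen 4: q1 h=16  …::::::[:]ZZZ:::…
gen 5: q1 h=15  …::::::[:]ZZZZ::…
gen 6: q1 h=14  …::::::[:]ZZZZZ:…
gen 7: q1 h=13  …::::::[:]ZZZZZZ…
gen 8: q1 h=12  …::::::[:]ZZZZZZ…
gen 9: q1 h=11  …::::::[:]ZZZZZZ…
gen 10: q1 h=10  …::::::[:]ZZZZZZ…
gen 11: q1 h= 9  …::::::[:]ZZZZZZ…
gen 12: q1 h= 8  …::::::[:]ZZZZZZ…
gen 13: q1 h= 7  …::::::[:]ZZZZZZ…
gen 14: q1 h= 6  |::::::[:]ZZZZZZ…
gen 15: q1 h= 5  |:::::[:]ZZZZZZ…
gen 16: q1 h= 4  |::::[:]ZZZZZZ…
gen 17: q1 h= 3  |:::[:]ZZZZZZ…
gen 18: q1 h= 2  |::[:]ZZZZZZ…
gen 19: q1 h= 1  |:[:]ZZZZZZ…
gen 20: q1 h= 0  |[:]ZZZZZZ…
gen 21: q1 h= 0  |[Z]ZZZZZZ…
gen 22: q1 h= 1  |:[Z]ZZZZZZ…
gen 23: q1 h= 2  |::[Z]ZZZZZZ…
gen 24: q1 h= 3  |:::[Z]ZZZZZZ…
gen 25: q1 h= 4  |::::[Z]ZZZZZZ…
gen 26: q1 h= 5  |:::::[Z]ZZZZZZ…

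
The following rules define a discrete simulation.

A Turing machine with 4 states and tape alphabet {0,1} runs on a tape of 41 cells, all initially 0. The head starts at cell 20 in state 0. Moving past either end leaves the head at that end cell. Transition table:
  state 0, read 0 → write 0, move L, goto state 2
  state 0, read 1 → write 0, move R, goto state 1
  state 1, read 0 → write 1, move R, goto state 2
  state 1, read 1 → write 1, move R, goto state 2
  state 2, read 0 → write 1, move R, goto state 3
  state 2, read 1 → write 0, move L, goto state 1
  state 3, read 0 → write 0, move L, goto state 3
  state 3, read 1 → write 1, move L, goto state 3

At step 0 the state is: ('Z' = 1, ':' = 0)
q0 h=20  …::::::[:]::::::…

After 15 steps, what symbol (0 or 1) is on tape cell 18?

0

0) q0 h=20  …::::::[:]::::::…
1) q2 h=19  …::::::[:]::::::…
2) q3 h=20  …:::::Z[:]::::::…
3) q3 h=19  …::::::[Z]::::::…
4) q3 h=18  …::::::[:]Z:::::…
5) q3 h=17  …::::::[:]:Z::::…
6) q3 h=16  …::::::[:]::Z:::…
7) q3 h=15  …::::::[:]:::Z::…
8) q3 h=14  …::::::[:]::::Z:…
9) q3 h=13  …::::::[:]:::::Z…
10) q3 h=12  …::::::[:]::::::…
11) q3 h=11  …::::::[:]::::::…
12) q3 h=10  …::::::[:]::::::…
13) q3 h= 9  …::::::[:]::::::…
14) q3 h= 8  …::::::[:]::::::…
15) q3 h= 7  …::::::[:]::::::…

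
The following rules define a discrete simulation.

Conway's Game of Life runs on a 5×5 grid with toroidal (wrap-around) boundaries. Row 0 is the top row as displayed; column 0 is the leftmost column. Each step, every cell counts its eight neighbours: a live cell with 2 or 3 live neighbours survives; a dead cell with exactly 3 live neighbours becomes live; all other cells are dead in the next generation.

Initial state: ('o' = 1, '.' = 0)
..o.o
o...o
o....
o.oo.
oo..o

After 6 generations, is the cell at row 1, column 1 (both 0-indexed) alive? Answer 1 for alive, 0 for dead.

step 0: ..o.o
o...o
o....
o.oo.
oo..o
step 1: .....
oo.oo
o..o.
..oo.
.....
step 2: o...o
oooo.
o....
..ooo
.....
step 3: o.ooo
..oo.
o....
...oo
o....
step 4: o.o..
o.o..
..o..
o...o
ooo..
step 5: o.ooo
..oo.
o..oo
o.ooo
..oo.
step 6: .....
.....
o....
o....
.....

0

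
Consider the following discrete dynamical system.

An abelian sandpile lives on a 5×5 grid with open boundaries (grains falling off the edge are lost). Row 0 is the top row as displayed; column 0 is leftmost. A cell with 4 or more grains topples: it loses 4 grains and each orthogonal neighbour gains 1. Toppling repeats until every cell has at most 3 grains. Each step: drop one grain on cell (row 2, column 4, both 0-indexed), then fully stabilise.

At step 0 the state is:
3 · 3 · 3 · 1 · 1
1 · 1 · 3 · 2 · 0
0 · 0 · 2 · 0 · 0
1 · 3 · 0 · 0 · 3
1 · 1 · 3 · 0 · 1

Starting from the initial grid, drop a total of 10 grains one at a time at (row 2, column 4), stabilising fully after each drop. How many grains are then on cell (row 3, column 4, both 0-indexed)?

gen 0: 3 · 3 · 3 · 1 · 1
1 · 1 · 3 · 2 · 0
0 · 0 · 2 · 0 · 0
1 · 3 · 0 · 0 · 3
1 · 1 · 3 · 0 · 1
gen 1: 3 · 3 · 3 · 1 · 1
1 · 1 · 3 · 2 · 0
0 · 0 · 2 · 0 · 1
1 · 3 · 0 · 0 · 3
1 · 1 · 3 · 0 · 1
gen 2: 3 · 3 · 3 · 1 · 1
1 · 1 · 3 · 2 · 0
0 · 0 · 2 · 0 · 2
1 · 3 · 0 · 0 · 3
1 · 1 · 3 · 0 · 1
gen 3: 3 · 3 · 3 · 1 · 1
1 · 1 · 3 · 2 · 0
0 · 0 · 2 · 0 · 3
1 · 3 · 0 · 0 · 3
1 · 1 · 3 · 0 · 1
gen 4: 3 · 3 · 3 · 1 · 1
1 · 1 · 3 · 2 · 1
0 · 0 · 2 · 1 · 1
1 · 3 · 0 · 1 · 0
1 · 1 · 3 · 0 · 2
gen 5: 3 · 3 · 3 · 1 · 1
1 · 1 · 3 · 2 · 1
0 · 0 · 2 · 1 · 2
1 · 3 · 0 · 1 · 0
1 · 1 · 3 · 0 · 2
gen 6: 3 · 3 · 3 · 1 · 1
1 · 1 · 3 · 2 · 1
0 · 0 · 2 · 1 · 3
1 · 3 · 0 · 1 · 0
1 · 1 · 3 · 0 · 2
gen 7: 3 · 3 · 3 · 1 · 1
1 · 1 · 3 · 2 · 2
0 · 0 · 2 · 2 · 0
1 · 3 · 0 · 1 · 1
1 · 1 · 3 · 0 · 2
gen 8: 3 · 3 · 3 · 1 · 1
1 · 1 · 3 · 2 · 2
0 · 0 · 2 · 2 · 1
1 · 3 · 0 · 1 · 1
1 · 1 · 3 · 0 · 2
gen 9: 3 · 3 · 3 · 1 · 1
1 · 1 · 3 · 2 · 2
0 · 0 · 2 · 2 · 2
1 · 3 · 0 · 1 · 1
1 · 1 · 3 · 0 · 2
gen 10: 3 · 3 · 3 · 1 · 1
1 · 1 · 3 · 2 · 2
0 · 0 · 2 · 2 · 3
1 · 3 · 0 · 1 · 1
1 · 1 · 3 · 0 · 2

1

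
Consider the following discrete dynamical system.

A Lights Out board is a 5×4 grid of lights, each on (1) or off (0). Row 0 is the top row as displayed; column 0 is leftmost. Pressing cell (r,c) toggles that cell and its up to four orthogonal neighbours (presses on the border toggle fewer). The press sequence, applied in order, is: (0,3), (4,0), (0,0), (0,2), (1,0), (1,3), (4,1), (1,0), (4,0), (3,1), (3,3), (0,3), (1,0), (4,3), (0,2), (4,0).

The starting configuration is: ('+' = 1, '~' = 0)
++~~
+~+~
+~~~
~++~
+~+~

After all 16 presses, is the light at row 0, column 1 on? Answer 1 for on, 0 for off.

0

[0] ++~~
+~+~
+~~~
~++~
+~+~
[1] ++++
+~++
+~~~
~++~
+~+~
[2] ++++
+~++
+~~~
+++~
~++~
[3] ~~++
~~++
+~~~
+++~
~++~
[4] ~+~~
~~~+
+~~~
+++~
~++~
[5] ++~~
++~+
~~~~
+++~
~++~
[6] ++~+
+++~
~~~+
+++~
~++~
[7] ++~+
+++~
~~~+
+~+~
+~~~
[8] ~+~+
~~+~
+~~+
+~+~
+~~~
[9] ~+~+
~~+~
+~~+
~~+~
~+~~
[10] ~+~+
~~+~
++~+
++~~
~~~~
[11] ~+~+
~~+~
++~~
++++
~~~+
[12] ~++~
~~++
++~~
++++
~~~+
[13] +++~
++++
~+~~
++++
~~~+
[14] +++~
++++
~+~~
+++~
~~+~
[15] +~~+
++~+
~+~~
+++~
~~+~
[16] +~~+
++~+
~+~~
~++~
+++~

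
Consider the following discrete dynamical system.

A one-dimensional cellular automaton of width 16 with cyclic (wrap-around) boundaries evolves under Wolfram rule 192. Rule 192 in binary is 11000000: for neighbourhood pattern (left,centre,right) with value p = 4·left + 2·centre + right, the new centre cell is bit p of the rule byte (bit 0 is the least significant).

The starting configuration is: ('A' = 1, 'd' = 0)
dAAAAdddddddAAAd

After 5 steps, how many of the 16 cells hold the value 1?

gen 0: dAAAAdddddddAAAd
gen 1: ddAAAddddddddAAd
gen 2: dddAAdddddddddAd
gen 3: ddddAddddddddddd
gen 4: dddddddddddddddd
gen 5: dddddddddddddddd

0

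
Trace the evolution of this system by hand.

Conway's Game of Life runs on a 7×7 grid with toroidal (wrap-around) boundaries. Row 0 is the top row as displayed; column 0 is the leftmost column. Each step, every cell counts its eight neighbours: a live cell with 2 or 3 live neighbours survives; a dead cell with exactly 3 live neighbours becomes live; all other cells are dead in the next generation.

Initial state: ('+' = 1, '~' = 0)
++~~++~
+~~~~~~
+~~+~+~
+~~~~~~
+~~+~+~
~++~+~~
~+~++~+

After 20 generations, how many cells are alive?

19

step 0: ++~~++~
+~~~~~~
+~~+~+~
+~~~~~~
+~~+~+~
~++~+~~
~+~++~+
step 1: ~+++++~
+~~~~+~
++~~~~~
++~~~~~
+~+++~+
~+~~~~+
~~~~~~+
step 2: ++++++~
+~~+~+~
~~~~~~~
~~~+~~~
~~++~++
~+++~~+
~+~++~+
step 3: ~~~~~~~
+~~+~+~
~~~~+~~
~~+++~~
++~~~++
~+~~~~+
~~~~~~+
step 4: ~~~~~~+
~~~~+~~
~~+~~+~
+++++~+
~+~++++
~+~~~~~
+~~~~~~
step 5: ~~~~~~~
~~~~~+~
+~+~~++
~~~~~~~
~~~~~~+
~++~+++
+~~~~~~
step 6: ~~~~~~~
~~~~~+~
~~~~~++
+~~~~+~
+~~~~~+
~+~~~++
++~~~++
step 7: +~~~~+~
~~~~~++
~~~~++~
+~~~~+~
~+~~~~~
~+~~~~~
~+~~~+~
step 8: +~~~++~
~~~~~~~
~~~~+~~
~~~~+++
++~~~~~
+++~~~~
++~~~~+
step 9: ++~~~+~
~~~~++~
~~~~+~~
+~~~+++
~~+~~+~
~~+~~~~
~~+~~+~
step 10: ~+~~~+~
~~~~+++
~~~+~~~
~~~++~+
~+~+++~
~+++~~~
~~+~~~+
step 11: +~~~+~~
~~~~+++
~~~+~~+
~~~~~~~
++~~~+~
++~~~+~
+~~+~~~
step 12: +~~++~~
+~~++~+
~~~~+~+
+~~~~~+
++~~~~~
~~+~+~~
+~~~+~~
step 13: ++~~~~~
+~~~~~+
~~~++~~
~+~~~++
++~~~~+
+~~+~~~
~+~~++~
step 14: ~+~~~+~
++~~~~+
~~~~+~~
~++~+++
~++~~+~
~~+~++~
~++~+~+
step 15: ~~~~~+~
++~~~++
~~+++~~
+++~+~+
+~~~~~~
+~~~+~+
+++~+~+
step 16: ~~+~+~~
++++~++
~~~~+~~
+~+~+++
~~~+~~~
~~~+~~~
~+~++~~
step 17: ~~~~~~+
+++~~++
~~~~~~~
~~~~+++
~~++~++
~~~+~~~
~~~~+~~
step 18: ~+~~~~+
++~~~++
~+~~+~~
~~~++~+
~~++~~+
~~++~+~
~~~~~~~
step 19: ~+~~~++
~++~~++
~++++~~
+~~~+~~
~~~~~~+
~~+++~~
~~+~~~~
step 20: ~+~~~++
~~~~~~+
~~~~+~+
+++~++~
~~~~++~
~~++~~~
~++~++~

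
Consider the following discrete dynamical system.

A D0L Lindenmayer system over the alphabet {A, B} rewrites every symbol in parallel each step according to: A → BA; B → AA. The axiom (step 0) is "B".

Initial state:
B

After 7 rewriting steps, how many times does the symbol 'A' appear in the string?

86

step 0: B
step 1: AA
step 2: BABA
step 3: AABAAABA
step 4: BABAAABABABAAABA
step 5: AABAAABABABAAABAAABAAABABABAAABA
step 6: BABAAABABABAAABAAABAAABABABAAABABABAAABABABAAABAAABAAABABABAAABA
step 7: AABAAABABABAAABAAABAAABABABAAABABABAAABABABAAABAAABAAABABA…BABABAAABAAABAAABABABAAABABABAAABABABAAABAAABAAABABABAAABA  (len 128)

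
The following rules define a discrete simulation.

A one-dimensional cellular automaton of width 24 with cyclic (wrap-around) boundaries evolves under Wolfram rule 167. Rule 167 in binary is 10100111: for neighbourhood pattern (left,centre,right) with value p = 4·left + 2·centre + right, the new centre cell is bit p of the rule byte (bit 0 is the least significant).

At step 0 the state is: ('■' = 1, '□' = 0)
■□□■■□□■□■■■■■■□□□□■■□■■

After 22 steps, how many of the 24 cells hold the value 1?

step 0: ■□□■■□□■□■■■■■■□□□□■■□■■
step 1: □□■□□□■■■□■■■■□□■■■□□■□■
step 2: □■■□■■□■□■□■■□□■□■□□■■■■
step 3: ■□□■□□■■■■■□□□■■■■□■□■■□
step 4: ■□■■□■□■■■□□■■□■■□■■■□□■
step 5: □■□□■■■□■□□■□□■□□■□■□□■□
step 6: ■■□■□■□■■□■■□■■□■■■■□■■□
step 7: □□■■■■■□□■□□■□□■□■■□■□□■
step 8: □■□■■■□□■■□■■□■■■□□■■□■■
step 9: ■■■□■□□■□□■□□■□■□□■□□■□□
step 10: □■□■■□■■□■■□■■■■□■■□■■□■
step 11: ■■■□□■□□■□□■□■■□■□□■□□■■
step 12: ■■□□■■□■■□■■■□□■■□■■□■□■
step 13: ■□□■□□■□□■□■□□■□□■□□■■■□
step 14: ■□■■□■■□■■■■□■■□■■□■□■□■
step 15: □■□□■□□■□■■□■□□■□□■■■■■□
step 16: ■■□■■□■■■□□■■□■■□■□■■■□□
step 17: □□■□□■□■□□■□□■□□■■■□■□□■
step 18: □■■□■■■■□■■□■■□■□■□■■□■■
step 19: ■□□■□■■□■□□■□□■■■■■□□■□□
step 20: ■□■■■□□■■□■■□■□■■■□□■■□■
step 21: □■□■□□■□□■□□■■■□■□□■□□■□
step 22: ■■■■□■■□■■□■□■□■■□■■□■■□

16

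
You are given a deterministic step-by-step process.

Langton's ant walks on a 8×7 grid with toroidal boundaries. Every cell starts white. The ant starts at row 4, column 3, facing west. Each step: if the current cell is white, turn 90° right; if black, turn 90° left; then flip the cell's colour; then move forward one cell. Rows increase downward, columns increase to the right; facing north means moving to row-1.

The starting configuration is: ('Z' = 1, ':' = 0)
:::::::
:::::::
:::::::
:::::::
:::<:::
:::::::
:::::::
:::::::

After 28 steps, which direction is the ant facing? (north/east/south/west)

west

gen 0: :::::::
:::::::
:::::::
:::::::
:::<:::
:::::::
:::::::
:::::::
gen 1: :::::::
:::::::
:::::::
:::^:::
:::Z:::
:::::::
:::::::
:::::::
gen 2: :::::::
:::::::
:::::::
:::Z>::
:::Z:::
:::::::
:::::::
:::::::
gen 3: :::::::
:::::::
:::::::
:::ZZ::
:::Zv::
:::::::
:::::::
:::::::
gen 4: :::::::
:::::::
:::::::
:::ZZ::
:::<Z::
:::::::
:::::::
:::::::
gen 5: :::::::
:::::::
:::::::
:::ZZ::
::::Z::
:::v:::
:::::::
:::::::
gen 6: :::::::
:::::::
:::::::
:::ZZ::
::::Z::
::<Z:::
:::::::
:::::::
gen 7: :::::::
:::::::
:::::::
:::ZZ::
::^:Z::
::ZZ:::
:::::::
:::::::
gen 8: :::::::
:::::::
:::::::
:::ZZ::
::Z>Z::
::ZZ:::
:::::::
:::::::
gen 9: :::::::
:::::::
:::::::
:::ZZ::
::ZZZ::
::Zv:::
:::::::
:::::::
gen 10: :::::::
:::::::
:::::::
:::ZZ::
::ZZZ::
::Z:>::
:::::::
:::::::
gen 11: :::::::
:::::::
:::::::
:::ZZ::
::ZZZ::
::Z:Z::
::::v::
:::::::
gen 12: :::::::
:::::::
:::::::
:::ZZ::
::ZZZ::
::Z:Z::
:::<Z::
:::::::
gen 13: :::::::
:::::::
:::::::
:::ZZ::
::ZZZ::
::Z^Z::
:::ZZ::
:::::::
gen 14: :::::::
:::::::
:::::::
:::ZZ::
::ZZZ::
::ZZ>::
:::ZZ::
:::::::
gen 15: :::::::
:::::::
:::::::
:::ZZ::
::ZZ^::
::ZZ:::
:::ZZ::
:::::::
gen 16: :::::::
:::::::
:::::::
:::ZZ::
::Z<:::
::ZZ:::
:::ZZ::
:::::::
gen 17: :::::::
:::::::
:::::::
:::ZZ::
::Z::::
::Zv:::
:::ZZ::
:::::::
gen 18: :::::::
:::::::
:::::::
:::ZZ::
::Z::::
::Z:>::
:::ZZ::
:::::::
gen 19: :::::::
:::::::
:::::::
:::ZZ::
::Z::::
::Z:Z::
:::Zv::
:::::::
gen 20: :::::::
:::::::
:::::::
:::ZZ::
::Z::::
::Z:Z::
:::Z:>:
:::::::
gen 21: :::::::
:::::::
:::::::
:::ZZ::
::Z::::
::Z:Z::
:::Z:Z:
:::::v:
gen 22: :::::::
:::::::
:::::::
:::ZZ::
::Z::::
::Z:Z::
:::Z:Z:
::::<Z:
gen 23: :::::::
:::::::
:::::::
:::ZZ::
::Z::::
::Z:Z::
:::Z^Z:
::::ZZ:
gen 24: :::::::
:::::::
:::::::
:::ZZ::
::Z::::
::Z:Z::
:::ZZ>:
::::ZZ:
gen 25: :::::::
:::::::
:::::::
:::ZZ::
::Z::::
::Z:Z^:
:::ZZ::
::::ZZ:
gen 26: :::::::
:::::::
:::::::
:::ZZ::
::Z::::
::Z:ZZ>
:::ZZ::
::::ZZ:
gen 27: :::::::
:::::::
:::::::
:::ZZ::
::Z::::
::Z:ZZZ
:::ZZ:v
::::ZZ:
gen 28: :::::::
:::::::
:::::::
:::ZZ::
::Z::::
::Z:ZZZ
:::ZZ<Z
::::ZZ: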